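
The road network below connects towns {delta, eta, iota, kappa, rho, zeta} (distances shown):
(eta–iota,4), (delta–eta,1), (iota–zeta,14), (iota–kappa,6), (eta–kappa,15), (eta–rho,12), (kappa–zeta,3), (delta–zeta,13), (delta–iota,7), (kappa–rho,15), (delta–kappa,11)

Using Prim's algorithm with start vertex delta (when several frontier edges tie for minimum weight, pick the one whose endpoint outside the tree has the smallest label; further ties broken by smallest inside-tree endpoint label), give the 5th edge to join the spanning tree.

eta-rho

Grow the tree from delta using Prim:
Step 1: frontier [delta–eta 1, delta–iota 7, delta–kappa 11, delta–zeta 13] → take delta–eta (1); add eta.
Step 2: frontier [delta–iota 7, delta–kappa 11, delta–zeta 13, eta–iota 4, eta–rho 12, eta–kappa 15] → take eta–iota (4); add iota.
Step 3: frontier [delta–kappa 11, delta–zeta 13, eta–rho 12, eta–kappa 15, iota–kappa 6, iota–zeta 14] → take iota–kappa (6); add kappa.
Step 4: frontier [delta–zeta 13, eta–rho 12, iota–zeta 14, kappa–zeta 3, kappa–rho 15] → take kappa–zeta (3); add zeta.
Step 5: frontier [eta–rho 12, kappa–rho 15] → take eta–rho (12); add rho.
The 5th edge added is eta–rho.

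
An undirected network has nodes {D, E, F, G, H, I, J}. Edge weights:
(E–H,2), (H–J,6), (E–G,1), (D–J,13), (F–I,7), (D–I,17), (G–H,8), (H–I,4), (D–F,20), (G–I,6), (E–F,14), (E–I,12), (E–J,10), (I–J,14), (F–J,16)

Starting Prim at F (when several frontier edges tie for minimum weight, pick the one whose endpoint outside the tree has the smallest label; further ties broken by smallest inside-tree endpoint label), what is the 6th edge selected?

D-J

Grow the tree from F using Prim:
Step 1: cheapest edge leaving the tree is F–I (7); add I.
Step 2: cheapest edge leaving the tree is H–I (4); add H.
Step 3: cheapest edge leaving the tree is E–H (2); add E.
Step 4: cheapest edge leaving the tree is E–G (1); add G.
Step 5: cheapest edge leaving the tree is H–J (6); add J.
Step 6: cheapest edge leaving the tree is D–J (13); add D.
The 6th edge added is D–J.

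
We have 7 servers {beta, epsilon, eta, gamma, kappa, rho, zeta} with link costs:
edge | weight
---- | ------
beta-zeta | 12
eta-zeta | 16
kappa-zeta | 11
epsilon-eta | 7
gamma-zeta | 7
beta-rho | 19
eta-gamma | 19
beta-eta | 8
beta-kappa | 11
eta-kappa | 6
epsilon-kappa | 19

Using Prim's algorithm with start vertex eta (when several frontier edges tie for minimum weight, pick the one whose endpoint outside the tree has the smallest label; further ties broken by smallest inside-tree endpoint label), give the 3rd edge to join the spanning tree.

beta-eta

Grow the tree from eta using Prim:
Step 1: cheapest edge leaving the tree is eta-kappa (6); add kappa.
Step 2: cheapest edge leaving the tree is epsilon-eta (7); add epsilon.
Step 3: cheapest edge leaving the tree is beta-eta (8); add beta.
Step 4: cheapest edge leaving the tree is kappa-zeta (11); add zeta.
Step 5: cheapest edge leaving the tree is gamma-zeta (7); add gamma.
Step 6: cheapest edge leaving the tree is beta-rho (19); add rho.
The 3rd edge added is beta-eta.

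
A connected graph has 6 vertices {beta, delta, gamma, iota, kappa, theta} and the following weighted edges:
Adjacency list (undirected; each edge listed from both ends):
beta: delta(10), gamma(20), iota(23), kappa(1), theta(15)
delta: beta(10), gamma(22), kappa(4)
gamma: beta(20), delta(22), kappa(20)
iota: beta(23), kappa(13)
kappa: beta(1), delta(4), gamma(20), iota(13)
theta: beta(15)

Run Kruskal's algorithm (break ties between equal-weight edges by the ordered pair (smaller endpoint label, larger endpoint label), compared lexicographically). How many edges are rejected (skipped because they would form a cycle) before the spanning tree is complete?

1

Sort edges by weight, then run Kruskal:
beta kappa (1): add — endpoints in different components.
delta kappa (4): add — endpoints in different components.
beta delta (10): skip — delta and beta already connected.
iota kappa (13): add — endpoints in different components.
beta theta (15): add — endpoints in different components.
beta gamma (20): add — endpoints in different components.
Edges rejected before the tree was complete: 1.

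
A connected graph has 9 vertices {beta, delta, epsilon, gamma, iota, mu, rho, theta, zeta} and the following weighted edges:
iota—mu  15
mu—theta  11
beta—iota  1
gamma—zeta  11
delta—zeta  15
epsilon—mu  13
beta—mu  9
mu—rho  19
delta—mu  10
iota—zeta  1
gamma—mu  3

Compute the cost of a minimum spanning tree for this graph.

67

Kruskal's algorithm — process edges by increasing weight (ties by edge label):
beta—iota (1): add — endpoints in different components.
iota—zeta (1): add — endpoints in different components.
gamma—mu (3): add — endpoints in different components.
beta—mu (9): add — endpoints in different components.
delta—mu (10): add — endpoints in different components.
gamma—zeta (11): skip — zeta and gamma already connected.
mu—theta (11): add — endpoints in different components.
epsilon—mu (13): add — endpoints in different components.
delta—zeta (15): skip — delta and zeta already connected.
iota—mu (15): skip — iota and mu already connected.
mu—rho (19): add — endpoints in different components.
MST edges: beta—iota, iota—zeta, gamma—mu, beta—mu, delta—mu, mu—theta, epsilon—mu, mu—rho; total weight 1+1+3+9+10+11+13+19 = 67.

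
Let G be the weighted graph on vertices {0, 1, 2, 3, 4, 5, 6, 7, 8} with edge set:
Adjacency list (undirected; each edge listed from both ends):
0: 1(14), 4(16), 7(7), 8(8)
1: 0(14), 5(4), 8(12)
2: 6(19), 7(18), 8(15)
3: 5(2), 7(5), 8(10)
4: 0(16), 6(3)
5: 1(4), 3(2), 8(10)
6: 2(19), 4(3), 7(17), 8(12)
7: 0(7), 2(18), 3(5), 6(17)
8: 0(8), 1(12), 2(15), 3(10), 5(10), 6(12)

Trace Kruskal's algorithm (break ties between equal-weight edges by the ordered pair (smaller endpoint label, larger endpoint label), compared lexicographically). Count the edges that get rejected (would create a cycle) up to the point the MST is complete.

4

Sort edges by weight, then run Kruskal:
3-5 (2): add — endpoints in different components.
4-6 (3): add — endpoints in different components.
1-5 (4): add — endpoints in different components.
3-7 (5): add — endpoints in different components.
0-7 (7): add — endpoints in different components.
0-8 (8): add — endpoints in different components.
3-8 (10): skip — 3 and 8 already connected.
5-8 (10): skip — 5 and 8 already connected.
1-8 (12): skip — 1 and 8 already connected.
6-8 (12): add — endpoints in different components.
0-1 (14): skip — 0 and 1 already connected.
2-8 (15): add — endpoints in different components.
Edges rejected before the tree was complete: 4.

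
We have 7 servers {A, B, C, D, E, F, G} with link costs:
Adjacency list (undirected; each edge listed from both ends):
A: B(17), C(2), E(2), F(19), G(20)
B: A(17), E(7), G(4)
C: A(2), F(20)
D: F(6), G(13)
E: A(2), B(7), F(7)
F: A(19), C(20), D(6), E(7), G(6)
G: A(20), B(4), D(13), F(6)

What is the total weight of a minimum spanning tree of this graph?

27

Sort edges by weight, then run Kruskal:
A—C (2): add. Components now {A,C} {B} {D} {E} {F} {G}
A—E (2): add. Components now {A,C,E} {B} {D} {F} {G}
B—G (4): add. Components now {A,C,E} {B,G} {D} {F}
D—F (6): add. Components now {A,C,E} {B,G} {D,F}
F—G (6): add. Components now {A,C,E} {B,D,F,G}
B—E (7): add. Components now {A,B,C,D,E,F,G}
MST edges: A—C, A—E, B—G, D—F, F—G, B—E; total weight 2+2+4+6+6+7 = 27.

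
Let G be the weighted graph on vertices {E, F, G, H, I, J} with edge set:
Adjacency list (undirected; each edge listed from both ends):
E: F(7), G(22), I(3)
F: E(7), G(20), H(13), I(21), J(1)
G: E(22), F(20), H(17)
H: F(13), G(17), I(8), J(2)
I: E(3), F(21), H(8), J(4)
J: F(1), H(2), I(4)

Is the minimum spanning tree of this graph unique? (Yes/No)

Sort edges by weight, then run Kruskal:
F—J (1): add. Components now {E} {F,J} {G} {H} {I}
H—J (2): add. Components now {E} {F,H,J} {G} {I}
E—I (3): add. Components now {E,I} {F,H,J} {G}
I—J (4): add. Components now {E,F,H,I,J} {G}
E—F (7): skip — E and F already connected.
H—I (8): skip — H and I already connected.
F—H (13): skip — F and H already connected.
G—H (17): add. Components now {E,F,G,H,I,J}
Every non-tree edge has weight strictly greater than the heaviest edge on the tree path between its endpoints, so the MST is unique.

Yes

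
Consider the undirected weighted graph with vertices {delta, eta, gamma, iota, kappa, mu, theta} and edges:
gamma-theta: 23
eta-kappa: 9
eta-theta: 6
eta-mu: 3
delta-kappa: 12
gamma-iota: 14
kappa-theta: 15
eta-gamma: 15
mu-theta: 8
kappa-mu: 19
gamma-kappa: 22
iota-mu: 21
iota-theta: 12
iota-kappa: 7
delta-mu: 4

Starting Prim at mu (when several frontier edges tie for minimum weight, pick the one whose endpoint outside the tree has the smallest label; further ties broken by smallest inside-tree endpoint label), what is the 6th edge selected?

gamma-iota

Grow the tree from mu using Prim:
Step 1: cheapest edge leaving the tree is eta-mu (3); add eta.
Step 2: cheapest edge leaving the tree is delta-mu (4); add delta.
Step 3: cheapest edge leaving the tree is eta-theta (6); add theta.
Step 4: cheapest edge leaving the tree is eta-kappa (9); add kappa.
Step 5: cheapest edge leaving the tree is iota-kappa (7); add iota.
Step 6: cheapest edge leaving the tree is gamma-iota (14); add gamma.
The 6th edge added is gamma-iota.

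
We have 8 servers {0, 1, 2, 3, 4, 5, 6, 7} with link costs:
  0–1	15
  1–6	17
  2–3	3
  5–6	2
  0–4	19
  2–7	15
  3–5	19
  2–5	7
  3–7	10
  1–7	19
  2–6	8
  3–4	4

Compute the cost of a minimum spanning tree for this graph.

58

Kruskal's algorithm — process edges by increasing weight (ties by edge label):
5–6 (2): add — endpoints in different components.
2–3 (3): add — endpoints in different components.
3–4 (4): add — endpoints in different components.
2–5 (7): add — endpoints in different components.
2–6 (8): skip — 2 and 6 already connected.
3–7 (10): add — endpoints in different components.
0–1 (15): add — endpoints in different components.
2–7 (15): skip — 2 and 7 already connected.
1–6 (17): add — endpoints in different components.
MST edges: 5–6, 2–3, 3–4, 2–5, 3–7, 0–1, 1–6; total weight 2+3+4+7+10+15+17 = 58.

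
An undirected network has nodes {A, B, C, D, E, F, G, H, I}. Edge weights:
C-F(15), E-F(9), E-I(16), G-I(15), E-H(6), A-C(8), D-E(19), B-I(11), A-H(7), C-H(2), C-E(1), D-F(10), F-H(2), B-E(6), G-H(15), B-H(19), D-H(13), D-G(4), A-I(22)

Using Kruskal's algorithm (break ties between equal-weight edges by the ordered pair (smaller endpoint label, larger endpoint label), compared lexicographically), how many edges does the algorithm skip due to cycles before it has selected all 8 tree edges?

Sort edges by weight, then run Kruskal:
C-E (1): add — endpoints in different components.
C-H (2): add — endpoints in different components.
F-H (2): add — endpoints in different components.
D-G (4): add — endpoints in different components.
B-E (6): add — endpoints in different components.
E-H (6): skip — E and H already connected.
A-H (7): add — endpoints in different components.
A-C (8): skip — A and C already connected.
E-F (9): skip — E and F already connected.
D-F (10): add — endpoints in different components.
B-I (11): add — endpoints in different components.
Edges rejected before the tree was complete: 3.

3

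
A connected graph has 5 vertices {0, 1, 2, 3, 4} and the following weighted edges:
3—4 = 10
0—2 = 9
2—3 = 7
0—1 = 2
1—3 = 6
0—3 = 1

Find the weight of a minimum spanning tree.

20

Kruskal: consider edges lightest-first.
0—3 (1): add — endpoints in different components.
0—1 (2): add — endpoints in different components.
1—3 (6): skip — 1 and 3 already connected.
2—3 (7): add — endpoints in different components.
0—2 (9): skip — 0 and 2 already connected.
3—4 (10): add — endpoints in different components.
MST edges: 0—3, 0—1, 2—3, 3—4; total weight 1+2+7+10 = 20.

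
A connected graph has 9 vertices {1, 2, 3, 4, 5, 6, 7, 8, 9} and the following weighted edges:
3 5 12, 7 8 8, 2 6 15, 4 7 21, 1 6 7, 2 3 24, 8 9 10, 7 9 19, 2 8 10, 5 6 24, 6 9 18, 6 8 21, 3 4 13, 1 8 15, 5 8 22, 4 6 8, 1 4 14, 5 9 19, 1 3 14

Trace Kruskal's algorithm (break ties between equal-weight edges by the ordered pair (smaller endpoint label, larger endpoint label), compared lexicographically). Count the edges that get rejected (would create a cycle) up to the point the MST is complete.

2

Kruskal's algorithm — process edges by increasing weight (ties by edge label):
1 6 (7): add — endpoints in different components.
4 6 (8): add — endpoints in different components.
7 8 (8): add — endpoints in different components.
2 8 (10): add — endpoints in different components.
8 9 (10): add — endpoints in different components.
3 5 (12): add — endpoints in different components.
3 4 (13): add — endpoints in different components.
1 3 (14): skip — 1 and 3 already connected.
1 4 (14): skip — 1 and 4 already connected.
1 8 (15): add — endpoints in different components.
Edges rejected before the tree was complete: 2.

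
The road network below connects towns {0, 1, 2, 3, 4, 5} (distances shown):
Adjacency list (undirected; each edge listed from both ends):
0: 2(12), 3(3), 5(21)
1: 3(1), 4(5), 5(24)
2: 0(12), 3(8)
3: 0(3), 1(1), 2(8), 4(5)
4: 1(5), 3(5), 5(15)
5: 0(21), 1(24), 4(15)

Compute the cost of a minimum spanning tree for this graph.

32

Grow the tree from 5 using Prim:
Step 1: frontier [4—5 15, 0—5 21, 1—5 24] → take 4—5 (15); add 4.
Step 2: frontier [1—4 5, 3—4 5, 0—5 21, 1—5 24] → take 1—4 (5); add 1.
Step 3: frontier [1—3 1, 3—4 5, 0—5 21] → take 1—3 (1); add 3.
Step 4: frontier [0—3 3, 2—3 8, 0—5 21] → take 0—3 (3); add 0.
Step 5: frontier [0—2 12, 2—3 8] → take 2—3 (8); add 2.
MST edges: 4—5, 1—4, 1—3, 0—3, 2—3; total weight 15+5+1+3+8 = 32.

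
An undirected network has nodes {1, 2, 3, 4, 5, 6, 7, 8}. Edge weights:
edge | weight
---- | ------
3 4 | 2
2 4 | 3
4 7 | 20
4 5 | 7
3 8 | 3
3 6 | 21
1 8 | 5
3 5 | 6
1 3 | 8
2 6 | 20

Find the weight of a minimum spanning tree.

59

Sort edges by weight, then run Kruskal:
3 4 (2): add — endpoints in different components.
2 4 (3): add — endpoints in different components.
3 8 (3): add — endpoints in different components.
1 8 (5): add — endpoints in different components.
3 5 (6): add — endpoints in different components.
4 5 (7): skip — 4 and 5 already connected.
1 3 (8): skip — 1 and 3 already connected.
2 6 (20): add — endpoints in different components.
4 7 (20): add — endpoints in different components.
MST edges: 3 4, 2 4, 3 8, 1 8, 3 5, 2 6, 4 7; total weight 2+3+3+5+6+20+20 = 59.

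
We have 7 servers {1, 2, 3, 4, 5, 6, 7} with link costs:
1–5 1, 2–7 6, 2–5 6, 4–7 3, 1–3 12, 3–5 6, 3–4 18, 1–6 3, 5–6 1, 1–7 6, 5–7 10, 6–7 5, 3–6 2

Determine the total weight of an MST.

Prim's algorithm from 5:
Step 1: cheapest edge leaving the tree is 1–5 (1); add 1.
Step 2: cheapest edge leaving the tree is 5–6 (1); add 6.
Step 3: cheapest edge leaving the tree is 3–6 (2); add 3.
Step 4: cheapest edge leaving the tree is 6–7 (5); add 7.
Step 5: cheapest edge leaving the tree is 4–7 (3); add 4.
Step 6: cheapest edge leaving the tree is 2–5 (6); add 2.
MST edges: 1–5, 5–6, 3–6, 6–7, 4–7, 2–5; total weight 1+1+2+5+3+6 = 18.

18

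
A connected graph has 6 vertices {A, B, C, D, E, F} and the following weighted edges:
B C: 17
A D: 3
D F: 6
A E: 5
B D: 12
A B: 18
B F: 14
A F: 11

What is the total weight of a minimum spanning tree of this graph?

43

Prim's algorithm from E:
Step 1: frontier [A E 5] → take A E (5); add A.
Step 2: frontier [A D 3, A F 11, A B 18] → take A D (3); add D.
Step 3: frontier [A F 11, A B 18, D F 6, B D 12] → take D F (6); add F.
Step 4: frontier [A B 18, B D 12, B F 14] → take B D (12); add B.
Step 5: frontier [B C 17] → take B C (17); add C.
MST edges: A E, A D, D F, B D, B C; total weight 5+3+6+12+17 = 43.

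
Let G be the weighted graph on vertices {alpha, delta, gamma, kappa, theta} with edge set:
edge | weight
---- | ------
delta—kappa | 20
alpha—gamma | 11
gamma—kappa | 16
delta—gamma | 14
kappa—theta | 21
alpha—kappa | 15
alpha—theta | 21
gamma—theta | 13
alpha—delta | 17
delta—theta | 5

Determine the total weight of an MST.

Prim's algorithm from delta:
Step 1: cheapest edge leaving the tree is delta—theta (5); add theta.
Step 2: cheapest edge leaving the tree is gamma—theta (13); add gamma.
Step 3: cheapest edge leaving the tree is alpha—gamma (11); add alpha.
Step 4: cheapest edge leaving the tree is alpha—kappa (15); add kappa.
MST edges: delta—theta, gamma—theta, alpha—gamma, alpha—kappa; total weight 5+13+11+15 = 44.

44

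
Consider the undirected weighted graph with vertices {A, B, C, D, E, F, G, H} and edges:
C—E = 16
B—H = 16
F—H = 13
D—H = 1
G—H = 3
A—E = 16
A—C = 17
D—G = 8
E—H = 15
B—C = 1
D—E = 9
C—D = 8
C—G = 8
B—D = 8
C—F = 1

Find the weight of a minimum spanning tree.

Prim, starting at D.
Step 1: cheapest edge leaving the tree is D—H (1); add H.
Step 2: cheapest edge leaving the tree is G—H (3); add G.
Step 3: cheapest edge leaving the tree is B—D (8); add B.
Step 4: cheapest edge leaving the tree is B—C (1); add C.
Step 5: cheapest edge leaving the tree is C—F (1); add F.
Step 6: cheapest edge leaving the tree is D—E (9); add E.
Step 7: cheapest edge leaving the tree is A—E (16); add A.
MST edges: D—H, G—H, B—D, B—C, C—F, D—E, A—E; total weight 1+3+8+1+1+9+16 = 39.

39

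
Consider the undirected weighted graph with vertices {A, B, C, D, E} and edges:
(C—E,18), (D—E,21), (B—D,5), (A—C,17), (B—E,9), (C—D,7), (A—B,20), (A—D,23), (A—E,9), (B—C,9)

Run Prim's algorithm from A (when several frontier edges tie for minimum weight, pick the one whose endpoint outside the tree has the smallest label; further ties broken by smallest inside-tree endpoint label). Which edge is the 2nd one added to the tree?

B-E

Prim's algorithm from A:
Step 1: frontier [A—E 9, A—C 17, A—B 20, A—D 23] → take A—E (9); add E.
Step 2: frontier [A—C 17, A—B 20, A—D 23, B—E 9, C—E 18, D—E 21] → take B—E (9); add B.
Step 3: frontier [A—C 17, A—D 23, B—D 5, B—C 9, C—E 18, D—E 21] → take B—D (5); add D.
Step 4: frontier [A—C 17, B—C 9, C—D 7, C—E 18] → take C—D (7); add C.
The 2nd edge added is B—E.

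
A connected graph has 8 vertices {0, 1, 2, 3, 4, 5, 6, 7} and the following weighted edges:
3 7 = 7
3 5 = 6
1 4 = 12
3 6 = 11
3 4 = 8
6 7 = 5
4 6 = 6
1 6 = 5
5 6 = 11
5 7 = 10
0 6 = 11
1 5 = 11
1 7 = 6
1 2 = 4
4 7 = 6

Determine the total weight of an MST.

Sort edges by weight, then run Kruskal:
1 2 (4): add — endpoints in different components.
1 6 (5): add — endpoints in different components.
6 7 (5): add — endpoints in different components.
1 7 (6): skip — 1 and 7 already connected.
3 5 (6): add — endpoints in different components.
4 6 (6): add — endpoints in different components.
4 7 (6): skip — 4 and 7 already connected.
3 7 (7): add — endpoints in different components.
3 4 (8): skip — 3 and 4 already connected.
5 7 (10): skip — 5 and 7 already connected.
0 6 (11): add — endpoints in different components.
MST edges: 1 2, 1 6, 6 7, 3 5, 4 6, 3 7, 0 6; total weight 4+5+5+6+6+7+11 = 44.

44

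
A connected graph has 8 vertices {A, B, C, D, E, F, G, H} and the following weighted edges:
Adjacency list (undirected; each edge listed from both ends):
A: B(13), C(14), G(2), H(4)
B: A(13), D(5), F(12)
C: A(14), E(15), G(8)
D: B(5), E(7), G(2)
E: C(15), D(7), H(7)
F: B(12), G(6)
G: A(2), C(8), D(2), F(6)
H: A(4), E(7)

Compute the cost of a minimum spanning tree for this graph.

Kruskal: consider edges lightest-first.
A G (2): add — endpoints in different components.
D G (2): add — endpoints in different components.
A H (4): add — endpoints in different components.
B D (5): add — endpoints in different components.
F G (6): add — endpoints in different components.
D E (7): add — endpoints in different components.
E H (7): skip — E and H already connected.
C G (8): add — endpoints in different components.
MST edges: A G, D G, A H, B D, F G, D E, C G; total weight 2+2+4+5+6+7+8 = 34.

34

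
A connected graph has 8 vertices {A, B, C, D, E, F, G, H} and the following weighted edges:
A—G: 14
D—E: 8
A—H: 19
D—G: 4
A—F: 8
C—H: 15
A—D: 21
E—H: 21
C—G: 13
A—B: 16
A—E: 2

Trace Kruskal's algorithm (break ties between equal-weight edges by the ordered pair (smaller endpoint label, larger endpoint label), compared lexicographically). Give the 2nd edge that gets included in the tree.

D-G

Kruskal's algorithm — process edges by increasing weight (ties by edge label):
A—E (2): add — endpoints in different components.
D—G (4): add — endpoints in different components.
A—F (8): add — endpoints in different components.
D—E (8): add — endpoints in different components.
C—G (13): add — endpoints in different components.
A—G (14): skip — A and G already connected.
C—H (15): add — endpoints in different components.
A—B (16): add — endpoints in different components.
The 2nd edge added is D—G.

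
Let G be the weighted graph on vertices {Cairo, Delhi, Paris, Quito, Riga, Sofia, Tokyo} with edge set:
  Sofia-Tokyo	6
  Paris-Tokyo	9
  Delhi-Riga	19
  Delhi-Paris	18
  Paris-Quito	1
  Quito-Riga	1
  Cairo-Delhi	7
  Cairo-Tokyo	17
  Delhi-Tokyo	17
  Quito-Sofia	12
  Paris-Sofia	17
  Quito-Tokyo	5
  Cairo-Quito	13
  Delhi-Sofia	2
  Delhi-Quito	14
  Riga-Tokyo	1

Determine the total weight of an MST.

18

Grow the tree from Quito using Prim:
Step 1: cheapest edge leaving the tree is Paris-Quito (1); add Paris.
Step 2: cheapest edge leaving the tree is Quito-Riga (1); add Riga.
Step 3: cheapest edge leaving the tree is Riga-Tokyo (1); add Tokyo.
Step 4: cheapest edge leaving the tree is Sofia-Tokyo (6); add Sofia.
Step 5: cheapest edge leaving the tree is Delhi-Sofia (2); add Delhi.
Step 6: cheapest edge leaving the tree is Cairo-Delhi (7); add Cairo.
MST edges: Paris-Quito, Quito-Riga, Riga-Tokyo, Sofia-Tokyo, Delhi-Sofia, Cairo-Delhi; total weight 1+1+1+6+2+7 = 18.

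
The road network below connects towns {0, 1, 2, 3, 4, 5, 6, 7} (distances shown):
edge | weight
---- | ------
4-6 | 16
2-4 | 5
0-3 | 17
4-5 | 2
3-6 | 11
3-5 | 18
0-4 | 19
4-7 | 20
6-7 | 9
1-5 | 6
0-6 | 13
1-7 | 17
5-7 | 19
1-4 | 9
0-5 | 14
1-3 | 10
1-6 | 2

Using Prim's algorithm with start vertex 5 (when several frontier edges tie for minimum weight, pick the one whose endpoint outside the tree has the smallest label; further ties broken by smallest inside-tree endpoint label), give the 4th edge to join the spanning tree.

1-6

Prim's algorithm from 5:
Step 1: cheapest edge leaving the tree is 4-5 (2); add 4.
Step 2: cheapest edge leaving the tree is 2-4 (5); add 2.
Step 3: cheapest edge leaving the tree is 1-5 (6); add 1.
Step 4: cheapest edge leaving the tree is 1-6 (2); add 6.
Step 5: cheapest edge leaving the tree is 6-7 (9); add 7.
Step 6: cheapest edge leaving the tree is 1-3 (10); add 3.
Step 7: cheapest edge leaving the tree is 0-6 (13); add 0.
The 4th edge added is 1-6.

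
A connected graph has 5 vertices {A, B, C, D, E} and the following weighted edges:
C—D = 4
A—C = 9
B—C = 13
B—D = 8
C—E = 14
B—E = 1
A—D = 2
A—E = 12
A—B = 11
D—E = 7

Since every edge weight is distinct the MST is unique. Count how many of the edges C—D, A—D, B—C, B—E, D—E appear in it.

Kruskal: consider edges lightest-first.
B—E (1): add — endpoints in different components.
A—D (2): add — endpoints in different components.
C—D (4): add — endpoints in different components.
D—E (7): add — endpoints in different components.
MST edge set: {B—E, A—D, C—D, D—E}.
Of the listed edges, {C—D, A—D, B—E, D—E} are in the MST → 4.

4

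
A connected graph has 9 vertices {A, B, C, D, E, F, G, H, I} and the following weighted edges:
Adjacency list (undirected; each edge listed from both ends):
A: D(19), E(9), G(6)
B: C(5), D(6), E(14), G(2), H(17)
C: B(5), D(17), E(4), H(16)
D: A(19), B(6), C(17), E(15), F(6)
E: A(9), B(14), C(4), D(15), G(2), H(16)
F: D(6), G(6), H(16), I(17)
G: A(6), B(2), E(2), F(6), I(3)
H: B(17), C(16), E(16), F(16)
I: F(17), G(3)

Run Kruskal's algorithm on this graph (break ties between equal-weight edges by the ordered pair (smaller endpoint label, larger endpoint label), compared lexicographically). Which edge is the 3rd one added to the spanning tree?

G-I

Kruskal's algorithm — process edges by increasing weight (ties by edge label):
B—G (2): add — endpoints in different components.
E—G (2): add — endpoints in different components.
G—I (3): add — endpoints in different components.
C—E (4): add — endpoints in different components.
B—C (5): skip — B and C already connected.
A—G (6): add — endpoints in different components.
B—D (6): add — endpoints in different components.
D—F (6): add — endpoints in different components.
F—G (6): skip — F and G already connected.
A—E (9): skip — A and E already connected.
B—E (14): skip — B and E already connected.
D—E (15): skip — D and E already connected.
C—H (16): add — endpoints in different components.
The 3rd edge added is G—I.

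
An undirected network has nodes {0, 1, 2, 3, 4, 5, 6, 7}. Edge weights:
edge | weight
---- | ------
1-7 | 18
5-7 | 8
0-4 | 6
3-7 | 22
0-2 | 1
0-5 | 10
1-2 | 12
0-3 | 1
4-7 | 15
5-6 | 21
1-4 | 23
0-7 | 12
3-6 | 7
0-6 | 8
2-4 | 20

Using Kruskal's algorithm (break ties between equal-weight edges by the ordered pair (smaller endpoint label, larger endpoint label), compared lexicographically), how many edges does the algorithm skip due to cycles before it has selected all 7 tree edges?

2

Sort edges by weight, then run Kruskal:
0-2 (1): add — endpoints in different components.
0-3 (1): add — endpoints in different components.
0-4 (6): add — endpoints in different components.
3-6 (7): add — endpoints in different components.
0-6 (8): skip — 0 and 6 already connected.
5-7 (8): add — endpoints in different components.
0-5 (10): add — endpoints in different components.
0-7 (12): skip — 0 and 7 already connected.
1-2 (12): add — endpoints in different components.
Edges rejected before the tree was complete: 2.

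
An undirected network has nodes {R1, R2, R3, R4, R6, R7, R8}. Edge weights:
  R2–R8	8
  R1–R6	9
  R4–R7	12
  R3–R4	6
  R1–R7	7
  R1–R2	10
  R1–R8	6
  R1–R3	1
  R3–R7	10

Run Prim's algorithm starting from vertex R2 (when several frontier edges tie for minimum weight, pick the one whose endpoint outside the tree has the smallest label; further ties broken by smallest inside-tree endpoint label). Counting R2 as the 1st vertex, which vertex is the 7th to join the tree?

R6

Prim's algorithm from R2:
Step 1: frontier [R2–R8 8, R1–R2 10] → take R2–R8 (8); add R8.
Step 2: frontier [R1–R2 10, R1–R8 6] → take R1–R8 (6); add R1.
Step 3: frontier [R1–R3 1, R1–R7 7, R1–R6 9] → take R1–R3 (1); add R3.
Step 4: frontier [R1–R7 7, R1–R6 9, R3–R4 6, R3–R7 10] → take R3–R4 (6); add R4.
Step 5: frontier [R1–R7 7, R1–R6 9, R3–R7 10, R4–R7 12] → take R1–R7 (7); add R7.
Step 6: frontier [R1–R6 9] → take R1–R6 (9); add R6.
Vertex order: R2, R8, R1, R3, R4, R7, R6. The 7th vertex is R6.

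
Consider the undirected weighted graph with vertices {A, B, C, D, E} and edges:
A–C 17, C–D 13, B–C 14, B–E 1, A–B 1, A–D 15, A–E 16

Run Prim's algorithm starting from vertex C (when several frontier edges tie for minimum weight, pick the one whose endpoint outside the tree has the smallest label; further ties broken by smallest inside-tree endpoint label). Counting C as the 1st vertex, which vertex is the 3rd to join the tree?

Prim, starting at C.
Step 1: cheapest edge leaving the tree is C–D (13); add D.
Step 2: cheapest edge leaving the tree is B–C (14); add B.
Step 3: cheapest edge leaving the tree is A–B (1); add A.
Step 4: cheapest edge leaving the tree is B–E (1); add E.
Vertex order: C, D, B, A, E. The 3rd vertex is B.

B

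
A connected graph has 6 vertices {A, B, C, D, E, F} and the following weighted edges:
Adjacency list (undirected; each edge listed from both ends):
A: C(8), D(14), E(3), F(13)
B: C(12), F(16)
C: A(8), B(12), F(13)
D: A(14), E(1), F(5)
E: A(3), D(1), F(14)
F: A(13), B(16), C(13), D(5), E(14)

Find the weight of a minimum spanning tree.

Prim's algorithm from C:
Step 1: cheapest edge leaving the tree is A—C (8); add A.
Step 2: cheapest edge leaving the tree is A—E (3); add E.
Step 3: cheapest edge leaving the tree is D—E (1); add D.
Step 4: cheapest edge leaving the tree is D—F (5); add F.
Step 5: cheapest edge leaving the tree is B—C (12); add B.
MST edges: A—C, A—E, D—E, D—F, B—C; total weight 8+3+1+5+12 = 29.

29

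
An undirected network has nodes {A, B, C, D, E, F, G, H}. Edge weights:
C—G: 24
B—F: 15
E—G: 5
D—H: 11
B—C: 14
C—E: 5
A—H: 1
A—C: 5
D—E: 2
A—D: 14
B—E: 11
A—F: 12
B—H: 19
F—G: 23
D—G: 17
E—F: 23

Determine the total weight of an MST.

Prim, starting at E.
Step 1: cheapest edge leaving the tree is D—E (2); add D.
Step 2: cheapest edge leaving the tree is C—E (5); add C.
Step 3: cheapest edge leaving the tree is A—C (5); add A.
Step 4: cheapest edge leaving the tree is A—H (1); add H.
Step 5: cheapest edge leaving the tree is E—G (5); add G.
Step 6: cheapest edge leaving the tree is B—E (11); add B.
Step 7: cheapest edge leaving the tree is A—F (12); add F.
MST edges: D—E, C—E, A—C, A—H, E—G, B—E, A—F; total weight 2+5+5+1+5+11+12 = 41.

41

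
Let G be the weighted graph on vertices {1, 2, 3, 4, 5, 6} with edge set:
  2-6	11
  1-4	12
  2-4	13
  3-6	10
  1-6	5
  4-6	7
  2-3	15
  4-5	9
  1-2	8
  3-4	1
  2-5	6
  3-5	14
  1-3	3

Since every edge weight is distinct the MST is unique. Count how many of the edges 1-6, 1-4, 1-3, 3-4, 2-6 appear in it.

3

Kruskal: consider edges lightest-first.
3-4 (1): add. Components now {1} {2} {3,4} {5} {6}
1-3 (3): add. Components now {1,3,4} {2} {5} {6}
1-6 (5): add. Components now {1,3,4,6} {2} {5}
2-5 (6): add. Components now {1,3,4,6} {2,5}
4-6 (7): skip — 4 and 6 already connected.
1-2 (8): add. Components now {1,2,3,4,5,6}
MST edge set: {3-4, 1-3, 1-6, 2-5, 1-2}.
Of the listed edges, {1-6, 1-3, 3-4} are in the MST → 3.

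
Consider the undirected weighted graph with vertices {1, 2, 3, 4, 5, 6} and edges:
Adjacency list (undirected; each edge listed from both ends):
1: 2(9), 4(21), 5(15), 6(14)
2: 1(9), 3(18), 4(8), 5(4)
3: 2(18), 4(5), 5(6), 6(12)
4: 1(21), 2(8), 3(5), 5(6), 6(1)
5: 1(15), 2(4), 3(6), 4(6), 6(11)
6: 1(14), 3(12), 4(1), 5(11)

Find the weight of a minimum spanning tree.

Sort edges by weight, then run Kruskal:
4—6 (1): add — endpoints in different components.
2—5 (4): add — endpoints in different components.
3—4 (5): add — endpoints in different components.
3—5 (6): add — endpoints in different components.
4—5 (6): skip — 4 and 5 already connected.
2—4 (8): skip — 2 and 4 already connected.
1—2 (9): add — endpoints in different components.
MST edges: 4—6, 2—5, 3—4, 3—5, 1—2; total weight 1+4+5+6+9 = 25.

25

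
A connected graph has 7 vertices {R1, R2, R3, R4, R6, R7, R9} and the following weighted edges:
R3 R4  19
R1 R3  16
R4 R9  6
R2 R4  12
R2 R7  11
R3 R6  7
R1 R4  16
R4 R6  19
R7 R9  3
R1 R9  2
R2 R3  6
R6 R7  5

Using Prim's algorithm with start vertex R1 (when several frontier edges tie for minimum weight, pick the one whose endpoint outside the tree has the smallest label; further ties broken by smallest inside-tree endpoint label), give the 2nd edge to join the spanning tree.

R7-R9

Grow the tree from R1 using Prim:
Step 1: cheapest edge leaving the tree is R1 R9 (2); add R9.
Step 2: cheapest edge leaving the tree is R7 R9 (3); add R7.
Step 3: cheapest edge leaving the tree is R6 R7 (5); add R6.
Step 4: cheapest edge leaving the tree is R4 R9 (6); add R4.
Step 5: cheapest edge leaving the tree is R3 R6 (7); add R3.
Step 6: cheapest edge leaving the tree is R2 R3 (6); add R2.
The 2nd edge added is R7 R9.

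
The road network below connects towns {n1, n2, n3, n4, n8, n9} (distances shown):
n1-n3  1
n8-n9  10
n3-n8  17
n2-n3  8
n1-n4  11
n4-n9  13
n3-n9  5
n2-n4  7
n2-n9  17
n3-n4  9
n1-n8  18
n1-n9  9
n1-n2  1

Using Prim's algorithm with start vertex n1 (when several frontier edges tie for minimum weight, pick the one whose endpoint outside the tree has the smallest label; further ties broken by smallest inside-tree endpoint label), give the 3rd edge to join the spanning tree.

Prim's algorithm from n1:
Step 1: frontier [n1-n2 1, n1-n3 1, n1-n9 9, n1-n4 11, n1-n8 18] → take n1-n2 (1); add n2.
Step 2: frontier [n1-n3 1, n1-n9 9, n1-n4 11, n1-n8 18, n2-n4 7, n2-n3 8, n2-n9 17] → take n1-n3 (1); add n3.
Step 3: frontier [n1-n9 9, n1-n4 11, n1-n8 18, n2-n4 7, n2-n9 17, n3-n9 5, n3-n4 9, n3-n8 17] → take n3-n9 (5); add n9.
Step 4: frontier [n1-n4 11, n1-n8 18, n2-n4 7, n3-n4 9, n3-n8 17, n8-n9 10, n4-n9 13] → take n2-n4 (7); add n4.
Step 5: frontier [n1-n8 18, n3-n8 17, n8-n9 10] → take n8-n9 (10); add n8.
The 3rd edge added is n3-n9.

n3-n9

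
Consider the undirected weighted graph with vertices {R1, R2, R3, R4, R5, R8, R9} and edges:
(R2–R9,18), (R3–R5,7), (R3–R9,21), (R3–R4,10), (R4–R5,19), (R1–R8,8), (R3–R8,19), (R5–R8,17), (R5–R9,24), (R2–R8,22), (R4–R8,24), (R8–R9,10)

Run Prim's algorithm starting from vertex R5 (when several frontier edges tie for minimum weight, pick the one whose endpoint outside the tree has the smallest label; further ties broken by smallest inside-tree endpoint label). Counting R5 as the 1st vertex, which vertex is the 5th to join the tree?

Prim, starting at R5.
Step 1: cheapest edge leaving the tree is R3–R5 (7); add R3.
Step 2: cheapest edge leaving the tree is R3–R4 (10); add R4.
Step 3: cheapest edge leaving the tree is R5–R8 (17); add R8.
Step 4: cheapest edge leaving the tree is R1–R8 (8); add R1.
Step 5: cheapest edge leaving the tree is R8–R9 (10); add R9.
Step 6: cheapest edge leaving the tree is R2–R9 (18); add R2.
Vertex order: R5, R3, R4, R8, R1, R9, R2. The 5th vertex is R1.

R1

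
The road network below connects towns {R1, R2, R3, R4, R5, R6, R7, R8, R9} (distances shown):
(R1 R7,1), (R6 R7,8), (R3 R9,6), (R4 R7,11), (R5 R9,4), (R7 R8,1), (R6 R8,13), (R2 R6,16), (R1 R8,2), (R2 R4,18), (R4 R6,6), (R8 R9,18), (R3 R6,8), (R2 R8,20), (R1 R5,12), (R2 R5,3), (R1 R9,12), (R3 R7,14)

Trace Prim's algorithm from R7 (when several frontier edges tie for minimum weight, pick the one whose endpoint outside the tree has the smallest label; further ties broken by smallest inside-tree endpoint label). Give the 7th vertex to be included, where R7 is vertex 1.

Prim's algorithm from R7:
Step 1: cheapest edge leaving the tree is R1 R7 (1); add R1.
Step 2: cheapest edge leaving the tree is R7 R8 (1); add R8.
Step 3: cheapest edge leaving the tree is R6 R7 (8); add R6.
Step 4: cheapest edge leaving the tree is R4 R6 (6); add R4.
Step 5: cheapest edge leaving the tree is R3 R6 (8); add R3.
Step 6: cheapest edge leaving the tree is R3 R9 (6); add R9.
Step 7: cheapest edge leaving the tree is R5 R9 (4); add R5.
Step 8: cheapest edge leaving the tree is R2 R5 (3); add R2.
Vertex order: R7, R1, R8, R6, R4, R3, R9, R5, R2. The 7th vertex is R9.

R9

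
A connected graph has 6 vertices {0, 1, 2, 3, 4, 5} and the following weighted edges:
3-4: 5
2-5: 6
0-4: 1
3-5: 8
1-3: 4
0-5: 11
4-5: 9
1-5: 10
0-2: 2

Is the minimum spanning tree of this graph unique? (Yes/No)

Sort edges by weight, then run Kruskal:
0-4 (1): add — endpoints in different components.
0-2 (2): add — endpoints in different components.
1-3 (4): add — endpoints in different components.
3-4 (5): add — endpoints in different components.
2-5 (6): add — endpoints in different components.
Every non-tree edge has weight strictly greater than the heaviest edge on the tree path between its endpoints, so the MST is unique.

Yes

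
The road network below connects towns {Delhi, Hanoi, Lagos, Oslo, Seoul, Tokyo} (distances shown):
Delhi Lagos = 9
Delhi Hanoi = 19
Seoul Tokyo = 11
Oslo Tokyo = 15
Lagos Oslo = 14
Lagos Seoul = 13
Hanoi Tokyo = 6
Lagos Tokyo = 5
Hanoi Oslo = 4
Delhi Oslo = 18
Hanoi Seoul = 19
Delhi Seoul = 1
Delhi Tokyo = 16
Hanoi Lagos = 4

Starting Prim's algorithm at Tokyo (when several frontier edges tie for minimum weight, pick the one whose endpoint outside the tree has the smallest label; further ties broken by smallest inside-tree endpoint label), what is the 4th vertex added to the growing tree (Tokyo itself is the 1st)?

Oslo

Prim, starting at Tokyo.
Step 1: frontier [Lagos Tokyo 5, Hanoi Tokyo 6, Seoul Tokyo 11, Oslo Tokyo 15, Delhi Tokyo 16] → take Lagos Tokyo (5); add Lagos.
Step 2: frontier [Hanoi Lagos 4, Delhi Lagos 9, Lagos Seoul 13, Lagos Oslo 14, Hanoi Tokyo 6, Seoul Tokyo 11, Oslo Tokyo 15, Delhi Tokyo 16] → take Hanoi Lagos (4); add Hanoi.
Step 3: frontier [Hanoi Oslo 4, Delhi Hanoi 19, Hanoi Seoul 19, Delhi Lagos 9, Lagos Seoul 13, Lagos Oslo 14, Seoul Tokyo 11, Oslo Tokyo 15, Delhi Tokyo 16] → take Hanoi Oslo (4); add Oslo.
Step 4: frontier [Delhi Hanoi 19, Hanoi Seoul 19, Delhi Lagos 9, Lagos Seoul 13, Delhi Oslo 18, Seoul Tokyo 11, Delhi Tokyo 16] → take Delhi Lagos (9); add Delhi.
Step 5: frontier [Delhi Seoul 1, Hanoi Seoul 19, Lagos Seoul 13, Seoul Tokyo 11] → take Delhi Seoul (1); add Seoul.
Vertex order: Tokyo, Lagos, Hanoi, Oslo, Delhi, Seoul. The 4th vertex is Oslo.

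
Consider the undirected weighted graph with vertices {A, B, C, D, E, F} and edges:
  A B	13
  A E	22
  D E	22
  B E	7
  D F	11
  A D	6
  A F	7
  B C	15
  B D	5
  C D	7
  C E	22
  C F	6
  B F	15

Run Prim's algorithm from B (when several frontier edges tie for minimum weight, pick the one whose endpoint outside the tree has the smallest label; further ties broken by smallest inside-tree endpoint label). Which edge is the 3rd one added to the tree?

C-D

Prim's algorithm from B:
Step 1: frontier [B D 5, B E 7, A B 13, B C 15, B F 15] → take B D (5); add D.
Step 2: frontier [B E 7, A B 13, B C 15, B F 15, A D 6, C D 7, D F 11, D E 22] → take A D (6); add A.
Step 3: frontier [A F 7, A E 22, B E 7, B C 15, B F 15, C D 7, D F 11, D E 22] → take C D (7); add C.
Step 4: frontier [A F 7, A E 22, B E 7, B F 15, C F 6, C E 22, D F 11, D E 22] → take C F (6); add F.
Step 5: frontier [A E 22, B E 7, C E 22, D E 22] → take B E (7); add E.
The 3rd edge added is C D.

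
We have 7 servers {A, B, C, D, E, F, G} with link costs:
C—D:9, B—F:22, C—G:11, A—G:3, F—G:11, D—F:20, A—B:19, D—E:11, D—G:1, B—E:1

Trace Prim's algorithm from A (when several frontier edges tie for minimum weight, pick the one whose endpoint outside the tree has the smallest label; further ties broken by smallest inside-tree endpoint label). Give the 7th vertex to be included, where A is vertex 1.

F

Grow the tree from A using Prim:
Step 1: cheapest edge leaving the tree is A—G (3); add G.
Step 2: cheapest edge leaving the tree is D—G (1); add D.
Step 3: cheapest edge leaving the tree is C—D (9); add C.
Step 4: cheapest edge leaving the tree is D—E (11); add E.
Step 5: cheapest edge leaving the tree is B—E (1); add B.
Step 6: cheapest edge leaving the tree is F—G (11); add F.
Vertex order: A, G, D, C, E, B, F. The 7th vertex is F.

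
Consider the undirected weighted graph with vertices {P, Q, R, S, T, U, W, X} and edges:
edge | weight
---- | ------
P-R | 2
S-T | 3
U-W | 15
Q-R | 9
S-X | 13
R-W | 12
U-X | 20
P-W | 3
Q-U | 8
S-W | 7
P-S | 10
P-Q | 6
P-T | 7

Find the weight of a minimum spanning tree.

Kruskal's algorithm — process edges by increasing weight (ties by edge label):
P-R (2): add — endpoints in different components.
P-W (3): add — endpoints in different components.
S-T (3): add — endpoints in different components.
P-Q (6): add — endpoints in different components.
P-T (7): add — endpoints in different components.
S-W (7): skip — W and S already connected.
Q-U (8): add — endpoints in different components.
Q-R (9): skip — Q and R already connected.
P-S (10): skip — S and P already connected.
R-W (12): skip — W and R already connected.
S-X (13): add — endpoints in different components.
MST edges: P-R, P-W, S-T, P-Q, P-T, Q-U, S-X; total weight 2+3+3+6+7+8+13 = 42.

42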